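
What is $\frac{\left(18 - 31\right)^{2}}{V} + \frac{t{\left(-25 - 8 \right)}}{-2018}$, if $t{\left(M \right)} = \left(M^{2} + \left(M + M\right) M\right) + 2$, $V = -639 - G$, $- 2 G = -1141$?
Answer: $- \frac{8589795}{4881542} \approx -1.7596$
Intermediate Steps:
$G = \frac{1141}{2}$ ($G = \left(- \frac{1}{2}\right) \left(-1141\right) = \frac{1141}{2} \approx 570.5$)
$V = - \frac{2419}{2}$ ($V = -639 - \frac{1141}{2} = - \frac{2419}{2} \approx -1209.5$)
$t{\left(M \right)} = 2 + 3 M^{2}$ ($t{\left(M \right)} = \left(M^{2} + 2 M M\right) + 2 = \left(M^{2} + 2 M^{2}\right) + 2 = 3 M^{2} + 2 = 2 + 3 M^{2}$)
$\frac{\left(18 - 31\right)^{2}}{V} + \frac{t{\left(-25 - 8 \right)}}{-2018} = \frac{\left(18 - 31\right)^{2}}{- \frac{2419}{2}} + \frac{2 + 3 \left(-25 - 8\right)^{2}}{-2018} = \left(-13\right)^{2} \left(- \frac{2}{2419}\right) + \left(2 + 3 \left(-33\right)^{2}\right) \left(- \frac{1}{2018}\right) = 169 \left(- \frac{2}{2419}\right) + \left(2 + 3 \cdot 1089\right) \left(- \frac{1}{2018}\right) = - \frac{338}{2419} + \left(2 + 3267\right) \left(- \frac{1}{2018}\right) = - \frac{338}{2419} + 3269 \left(- \frac{1}{2018}\right) = - \frac{338}{2419} - \frac{3269}{2018} = - \frac{8589795}{4881542}$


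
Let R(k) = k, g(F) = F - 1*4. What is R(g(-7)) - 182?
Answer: -193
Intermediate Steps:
g(F) = -4 + F (g(F) = F - 4 = -4 + F)
R(g(-7)) - 182 = (-4 - 7) - 182 = -11 - 182 = -193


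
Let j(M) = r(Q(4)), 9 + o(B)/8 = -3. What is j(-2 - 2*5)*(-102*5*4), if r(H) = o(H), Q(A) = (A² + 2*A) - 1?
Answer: 195840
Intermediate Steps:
o(B) = -96 (o(B) = -72 + 8*(-3) = -72 - 24 = -96)
Q(A) = -1 + A² + 2*A
r(H) = -96
j(M) = -96
j(-2 - 2*5)*(-102*5*4) = -(-9792)*1*(5*4) = -(-9792)*1*20 = -(-9792)*20 = -96*(-2040) = 195840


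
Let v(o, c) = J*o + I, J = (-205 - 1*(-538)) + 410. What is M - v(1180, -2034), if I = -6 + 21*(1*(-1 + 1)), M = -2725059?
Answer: -3601793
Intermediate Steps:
I = -6 (I = -6 + 21*(1*0) = -6 + 21*0 = -6 + 0 = -6)
J = 743 (J = (-205 + 538) + 410 = 333 + 410 = 743)
v(o, c) = -6 + 743*o (v(o, c) = 743*o - 6 = -6 + 743*o)
M - v(1180, -2034) = -2725059 - (-6 + 743*1180) = -2725059 - (-6 + 876740) = -2725059 - 1*876734 = -2725059 - 876734 = -3601793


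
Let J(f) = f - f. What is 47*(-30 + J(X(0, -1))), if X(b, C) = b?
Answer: -1410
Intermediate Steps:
J(f) = 0
47*(-30 + J(X(0, -1))) = 47*(-30 + 0) = 47*(-30) = -1410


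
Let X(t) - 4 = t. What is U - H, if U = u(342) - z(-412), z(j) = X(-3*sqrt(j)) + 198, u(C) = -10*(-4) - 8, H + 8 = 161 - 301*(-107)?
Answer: -32530 + 6*I*sqrt(103) ≈ -32530.0 + 60.893*I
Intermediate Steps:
X(t) = 4 + t
H = 32360 (H = -8 + (161 - 301*(-107)) = -8 + (161 + 32207) = -8 + 32368 = 32360)
u(C) = 32 (u(C) = 40 - 8 = 32)
z(j) = 202 - 3*sqrt(j) (z(j) = (4 - 3*sqrt(j)) + 198 = 202 - 3*sqrt(j))
U = -170 + 6*I*sqrt(103) (U = 32 - (202 - 6*I*sqrt(103)) = 32 + (-202 + 6*I*sqrt(103)) = -170 + 6*I*sqrt(103) ≈ -170.0 + 60.893*I)
U - H = (-170 + 6*I*sqrt(103)) - 1*32360 = (-170 + 6*I*sqrt(103)) - 32360 = -32530 + 6*I*sqrt(103)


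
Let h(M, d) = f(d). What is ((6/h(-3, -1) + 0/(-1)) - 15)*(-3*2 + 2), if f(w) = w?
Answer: 84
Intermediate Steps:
h(M, d) = d
((6/h(-3, -1) + 0/(-1)) - 15)*(-3*2 + 2) = ((6/(-1) + 0/(-1)) - 15)*(-3*2 + 2) = ((6*(-1) + 0*(-1)) - 15)*(-6 + 2) = ((-6 + 0) - 15)*(-4) = (-6 - 15)*(-4) = -21*(-4) = 84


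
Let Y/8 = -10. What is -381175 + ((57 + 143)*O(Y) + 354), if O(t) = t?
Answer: -396821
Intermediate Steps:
Y = -80 (Y = 8*(-10) = -80)
-381175 + ((57 + 143)*O(Y) + 354) = -381175 + ((57 + 143)*(-80) + 354) = -381175 + (200*(-80) + 354) = -381175 + (-16000 + 354) = -381175 - 15646 = -396821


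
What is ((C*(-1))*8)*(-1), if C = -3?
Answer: -24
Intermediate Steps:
((C*(-1))*8)*(-1) = (-3*(-1)*8)*(-1) = (3*8)*(-1) = 24*(-1) = -24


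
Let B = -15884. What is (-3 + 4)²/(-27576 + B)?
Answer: -1/43460 ≈ -2.3010e-5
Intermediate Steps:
(-3 + 4)²/(-27576 + B) = (-3 + 4)²/(-27576 - 15884) = 1²/(-43460) = -1/43460*1 = -1/43460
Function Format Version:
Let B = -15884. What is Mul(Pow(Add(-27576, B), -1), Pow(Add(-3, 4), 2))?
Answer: Rational(-1, 43460) ≈ -2.3010e-5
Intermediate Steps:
Mul(Pow(Add(-27576, B), -1), Pow(Add(-3, 4), 2)) = Mul(Pow(Add(-27576, -15884), -1), Pow(Add(-3, 4), 2)) = Mul(Pow(-43460, -1), Pow(1, 2)) = Mul(Rational(-1, 43460), 1) = Rational(-1, 43460)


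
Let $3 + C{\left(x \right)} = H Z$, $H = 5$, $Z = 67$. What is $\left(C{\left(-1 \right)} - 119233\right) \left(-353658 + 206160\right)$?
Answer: $17537659698$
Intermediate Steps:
$C{\left(x \right)} = 332$ ($C{\left(x \right)} = -3 + 5 \cdot 67 = -3 + 335 = 332$)
$\left(C{\left(-1 \right)} - 119233\right) \left(-353658 + 206160\right) = \left(332 - 119233\right) \left(-353658 + 206160\right) = \left(-118901\right) \left(-147498\right) = 17537659698$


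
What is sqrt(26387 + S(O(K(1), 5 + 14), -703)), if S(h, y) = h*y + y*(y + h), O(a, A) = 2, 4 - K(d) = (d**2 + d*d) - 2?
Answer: 2*sqrt(129446) ≈ 719.57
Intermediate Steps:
K(d) = 6 - 2*d**2 (K(d) = 4 - ((d**2 + d*d) - 2) = 4 - ((d**2 + d**2) - 2) = 4 - (2*d**2 - 2) = 4 - (-2 + 2*d**2) = 4 + (2 - 2*d**2) = 6 - 2*d**2)
S(h, y) = h*y + y*(h + y)
sqrt(26387 + S(O(K(1), 5 + 14), -703)) = sqrt(26387 - 703*(-703 + 2*2)) = sqrt(26387 - 703*(-703 + 4)) = sqrt(26387 - 703*(-699)) = sqrt(26387 + 491397) = sqrt(517784) = 2*sqrt(129446)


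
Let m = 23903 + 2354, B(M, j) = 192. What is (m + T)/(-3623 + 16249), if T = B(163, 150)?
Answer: 26449/12626 ≈ 2.0948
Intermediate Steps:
T = 192
m = 26257
(m + T)/(-3623 + 16249) = (26257 + 192)/(-3623 + 16249) = 26449/12626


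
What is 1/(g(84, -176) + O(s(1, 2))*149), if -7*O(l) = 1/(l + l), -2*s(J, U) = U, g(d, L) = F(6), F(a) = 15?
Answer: 14/359 ≈ 0.038997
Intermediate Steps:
g(d, L) = 15
s(J, U) = -U/2
O(l) = -1/(14*l) (O(l) = -1/(7*(l + l)) = -1/(2*l)/7 = -1/(14*l))
1/(g(84, -176) + O(s(1, 2))*149) = 1/(15 - 1/(14*((-1/2*2)))*149) = 1/(15 - 1/14/(-1)*149) = 1/(15 - 1/14*(-1)*149) = 1/(15 + (1/14)*149) = 1/(15 + 149/14) = 1/(359/14) = 14/359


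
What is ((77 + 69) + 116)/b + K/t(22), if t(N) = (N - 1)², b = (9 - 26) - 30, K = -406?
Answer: -19232/2961 ≈ -6.4951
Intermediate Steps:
b = -47 (b = -17 - 30 = -47)
t(N) = (-1 + N)²
((77 + 69) + 116)/b + K/t(22) = ((77 + 69) + 116)/(-47) - 406/(-1 + 22)² = (146 + 116)*(-1/47) - 406/(21²) = 262*(-1/47) - 406/441 = -262/47 - 406*1/441 = -262/47 - 58/63 = -19232/2961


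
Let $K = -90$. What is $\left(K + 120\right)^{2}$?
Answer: $900$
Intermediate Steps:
$\left(K + 120\right)^{2} = \left(-90 + 120\right)^{2} = 30^{2} = 900$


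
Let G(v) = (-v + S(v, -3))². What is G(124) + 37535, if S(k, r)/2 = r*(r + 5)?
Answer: 56031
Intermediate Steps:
S(k, r) = 2*r*(5 + r) (S(k, r) = 2*(r*(r + 5)) = 2*(r*(5 + r)) = 2*r*(5 + r))
G(v) = (-12 - v)² (G(v) = (-v + 2*(-3)*(5 - 3))² = (-v + 2*(-3)*2)² = (-v - 12)² = (-12 - v)²)
G(124) + 37535 = (12 + 124)² + 37535 = 136² + 37535 = 18496 + 37535 = 56031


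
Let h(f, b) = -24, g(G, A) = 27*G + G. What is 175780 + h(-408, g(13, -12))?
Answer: 175756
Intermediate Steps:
g(G, A) = 28*G
175780 + h(-408, g(13, -12)) = 175780 - 24 = 175756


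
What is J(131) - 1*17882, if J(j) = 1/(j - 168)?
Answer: -661635/37 ≈ -17882.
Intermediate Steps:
J(j) = 1/(-168 + j)
J(131) - 1*17882 = 1/(-168 + 131) - 1*17882 = 1/(-37) - 17882 = -1/37 - 17882 = -661635/37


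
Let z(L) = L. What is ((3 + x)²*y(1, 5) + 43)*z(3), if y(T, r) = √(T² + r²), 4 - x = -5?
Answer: 129 + 432*√26 ≈ 2331.8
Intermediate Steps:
x = 9 (x = 4 - 1*(-5) = 4 + 5 = 9)
((3 + x)²*y(1, 5) + 43)*z(3) = ((3 + 9)²*√(1² + 5²) + 43)*3 = (12²*√(1 + 25) + 43)*3 = (144*√26 + 43)*3 = (43 + 144*√26)*3 = 129 + 432*√26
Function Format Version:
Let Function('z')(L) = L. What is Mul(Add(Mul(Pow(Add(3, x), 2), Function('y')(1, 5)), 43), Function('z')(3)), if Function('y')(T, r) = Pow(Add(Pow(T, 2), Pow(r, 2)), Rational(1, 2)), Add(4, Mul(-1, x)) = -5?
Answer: Add(129, Mul(432, Pow(26, Rational(1, 2)))) ≈ 2331.8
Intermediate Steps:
x = 9 (x = Add(4, Mul(-1, -5)) = Add(4, 5) = 9)
Mul(Add(Mul(Pow(Add(3, x), 2), Function('y')(1, 5)), 43), Function('z')(3)) = Mul(Add(Mul(Pow(Add(3, 9), 2), Pow(Add(Pow(1, 2), Pow(5, 2)), Rational(1, 2))), 43), 3) = Mul(Add(Mul(Pow(12, 2), Pow(Add(1, 25), Rational(1, 2))), 43), 3) = Mul(Add(Mul(144, Pow(26, Rational(1, 2))), 43), 3) = Mul(Add(43, Mul(144, Pow(26, Rational(1, 2)))), 3) = Add(129, Mul(432, Pow(26, Rational(1, 2))))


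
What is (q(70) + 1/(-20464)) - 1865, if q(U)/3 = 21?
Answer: -36876129/20464 ≈ -1802.0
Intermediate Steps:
q(U) = 63 (q(U) = 3*21 = 63)
(q(70) + 1/(-20464)) - 1865 = (63 + 1/(-20464)) - 1865 = (63 - 1/20464) - 1865 = 1289231/20464 - 1865 = -36876129/20464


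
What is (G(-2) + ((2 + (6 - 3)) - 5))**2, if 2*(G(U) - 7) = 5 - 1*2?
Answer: 289/4 ≈ 72.250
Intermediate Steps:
G(U) = 17/2 (G(U) = 7 + (5 - 1*2)/2 = 7 + (5 - 2)/2 = 7 + (1/2)*3 = 7 + 3/2 = 17/2)
(G(-2) + ((2 + (6 - 3)) - 5))**2 = (17/2 + ((2 + (6 - 3)) - 5))**2 = (17/2 + ((2 + 3) - 5))**2 = (17/2 + (5 - 5))**2 = (17/2 + 0)**2 = (17/2)**2 = 289/4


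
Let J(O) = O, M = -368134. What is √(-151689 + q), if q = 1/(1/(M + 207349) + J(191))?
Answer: I*√143057897983130939094/30709934 ≈ 389.47*I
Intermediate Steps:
q = 160785/30709934 (q = 1/(1/(-368134 + 207349) + 191) = 1/(1/(-160785) + 191) = 1/(-1/160785 + 191) = 1/(30709934/160785) = 160785/30709934 ≈ 0.0052356)
√(-151689 + q) = √(-151689 + 160785/30709934) = √(-4658359017741/30709934) = I*√143057897983130939094/30709934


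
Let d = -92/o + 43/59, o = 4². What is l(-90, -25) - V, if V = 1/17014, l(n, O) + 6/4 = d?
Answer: -13092391/2007652 ≈ -6.5212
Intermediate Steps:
o = 16
d = -1185/236 (d = -92/16 + 43/59 = -92*1/16 + 43*(1/59) = -23/4 + 43/59 = -1185/236 ≈ -5.0212)
l(n, O) = -1539/236 (l(n, O) = -3/2 - 1185/236 = -1539/236)
V = 1/17014 ≈ 5.8775e-5
l(-90, -25) - V = -1539/236 - 1*1/17014 = -1539/236 - 1/17014 = -13092391/2007652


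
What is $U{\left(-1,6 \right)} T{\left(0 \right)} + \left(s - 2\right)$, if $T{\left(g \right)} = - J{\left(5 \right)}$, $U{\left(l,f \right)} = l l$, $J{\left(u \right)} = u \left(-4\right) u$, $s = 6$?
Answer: $104$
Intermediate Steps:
$J{\left(u \right)} = - 4 u^{2}$ ($J{\left(u \right)} = - 4 u u = - 4 u^{2}$)
$U{\left(l,f \right)} = l^{2}$
$T{\left(g \right)} = 100$ ($T{\left(g \right)} = - \left(-4\right) 5^{2} = - \left(-4\right) 25 = \left(-1\right) \left(-100\right) = 100$)
$U{\left(-1,6 \right)} T{\left(0 \right)} + \left(s - 2\right) = \left(-1\right)^{2} \cdot 100 + \left(6 - 2\right) = 1 \cdot 100 + \left(6 - 2\right) = 100 + 4 = 104$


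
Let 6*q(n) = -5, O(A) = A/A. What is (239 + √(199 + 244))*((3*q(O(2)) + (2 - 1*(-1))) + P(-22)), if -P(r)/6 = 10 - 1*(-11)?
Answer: -59989/2 - 251*√443/2 ≈ -32636.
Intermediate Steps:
O(A) = 1
P(r) = -126 (P(r) = -6*(10 - 1*(-11)) = -6*(10 + 11) = -6*21 = -126)
q(n) = -⅚ (q(n) = (⅙)*(-5) = -⅚)
(239 + √(199 + 244))*((3*q(O(2)) + (2 - 1*(-1))) + P(-22)) = (239 + √(199 + 244))*((3*(-⅚) + (2 - 1*(-1))) - 126) = (239 + √443)*((-5/2 + (2 + 1)) - 126) = (239 + √443)*((-5/2 + 3) - 126) = (239 + √443)*(½ - 126) = (239 + √443)*(-251/2) = -59989/2 - 251*√443/2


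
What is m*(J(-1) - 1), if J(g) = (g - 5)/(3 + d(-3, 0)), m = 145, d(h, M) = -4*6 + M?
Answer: -725/7 ≈ -103.57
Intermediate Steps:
d(h, M) = -24 + M
J(g) = 5/21 - g/21 (J(g) = (g - 5)/(3 + (-24 + 0)) = (-5 + g)/(3 - 24) = (-5 + g)/(-21) = (-5 + g)*(-1/21) = 5/21 - g/21)
m*(J(-1) - 1) = 145*((5/21 - 1/21*(-1)) - 1) = 145*((5/21 + 1/21) - 1) = 145*(2/7 - 1) = 145*(-5/7) = -725/7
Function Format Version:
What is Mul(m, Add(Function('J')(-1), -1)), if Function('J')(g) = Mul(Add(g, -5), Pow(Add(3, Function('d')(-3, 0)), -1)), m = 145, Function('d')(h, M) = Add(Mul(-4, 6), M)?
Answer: Rational(-725, 7) ≈ -103.57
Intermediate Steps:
Function('d')(h, M) = Add(-24, M)
Function('J')(g) = Add(Rational(5, 21), Mul(Rational(-1, 21), g)) (Function('J')(g) = Mul(Add(g, -5), Pow(Add(3, Add(-24, 0)), -1)) = Mul(Add(-5, g), Pow(Add(3, -24), -1)) = Mul(Add(-5, g), Pow(-21, -1)) = Mul(Add(-5, g), Rational(-1, 21)) = Add(Rational(5, 21), Mul(Rational(-1, 21), g)))
Mul(m, Add(Function('J')(-1), -1)) = Mul(145, Add(Add(Rational(5, 21), Mul(Rational(-1, 21), -1)), -1)) = Mul(145, Add(Add(Rational(5, 21), Rational(1, 21)), -1)) = Mul(145, Add(Rational(2, 7), -1)) = Mul(145, Rational(-5, 7)) = Rational(-725, 7)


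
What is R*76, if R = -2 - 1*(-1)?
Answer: -76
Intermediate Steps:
R = -1 (R = -2 + 1 = -1)
R*76 = -1*76 = -76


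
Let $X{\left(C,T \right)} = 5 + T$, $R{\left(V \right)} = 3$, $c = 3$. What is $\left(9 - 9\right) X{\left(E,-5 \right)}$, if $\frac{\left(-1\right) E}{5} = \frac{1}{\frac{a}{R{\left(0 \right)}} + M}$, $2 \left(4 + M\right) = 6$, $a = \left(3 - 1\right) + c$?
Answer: $0$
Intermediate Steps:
$a = 5$ ($a = \left(3 - 1\right) + 3 = 2 + 3 = 5$)
$M = -1$ ($M = -4 + \frac{1}{2} \cdot 6 = -4 + 3 = -1$)
$E = - \frac{15}{2}$ ($E = - \frac{5}{\frac{5}{3} - 1} = - \frac{5}{\frac{2}{3}} = \left(-5\right) \frac{3}{2} = - \frac{15}{2} \approx -7.5$)
$\left(9 - 9\right) X{\left(E,-5 \right)} = \left(9 - 9\right) \left(5 - 5\right) = 0 \cdot 0 = 0$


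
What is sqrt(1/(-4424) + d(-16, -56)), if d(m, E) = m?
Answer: 33*I*sqrt(71890)/2212 ≈ 4.0*I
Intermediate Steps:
sqrt(1/(-4424) + d(-16, -56)) = sqrt(1/(-4424) - 16) = sqrt(-1/4424 - 16) = sqrt(-70785/4424) = 33*I*sqrt(71890)/2212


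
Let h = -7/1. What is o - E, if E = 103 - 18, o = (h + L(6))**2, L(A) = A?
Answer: -84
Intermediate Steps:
h = -7 (h = -7*1 = -7)
o = 1 (o = (-7 + 6)**2 = (-1)**2 = 1)
E = 85
o - E = 1 - 1*85 = 1 - 85 = -84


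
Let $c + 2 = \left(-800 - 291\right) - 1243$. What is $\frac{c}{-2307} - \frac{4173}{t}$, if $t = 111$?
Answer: $- \frac{3122605}{85359} \approx -36.582$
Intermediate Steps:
$c = -2336$ ($c = -2 - 2334 = -2336$)
$\frac{c}{-2307} - \frac{4173}{t} = - \frac{2336}{-2307} - \frac{4173}{111} = \left(-2336\right) \left(- \frac{1}{2307}\right) - \frac{1391}{37} = \frac{2336}{2307} - \frac{1391}{37} = - \frac{3122605}{85359}$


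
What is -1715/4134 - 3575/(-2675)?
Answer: 407657/442338 ≈ 0.92160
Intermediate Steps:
-1715/4134 - 3575/(-2675) = -1715*1/4134 - 3575*(-1/2675) = -1715/4134 + 143/107 = 407657/442338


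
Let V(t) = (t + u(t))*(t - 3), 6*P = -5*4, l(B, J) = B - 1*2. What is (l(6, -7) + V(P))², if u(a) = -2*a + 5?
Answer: 192721/81 ≈ 2379.3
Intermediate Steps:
l(B, J) = -2 + B (l(B, J) = B - 2 = -2 + B)
u(a) = 5 - 2*a
P = -10/3 (P = (-5*4)/6 = (⅙)*(-20) = -10/3 ≈ -3.3333)
V(t) = (-3 + t)*(5 - t) (V(t) = (t + (5 - 2*t))*(t - 3) = (5 - t)*(-3 + t) = (-3 + t)*(5 - t))
(l(6, -7) + V(P))² = ((-2 + 6) + (-15 - (-10/3)² + 8*(-10/3)))² = (4 + (-15 - 1*100/9 - 80/3))² = (4 + (-15 - 100/9 - 80/3))² = (4 - 475/9)² = (-439/9)² = 192721/81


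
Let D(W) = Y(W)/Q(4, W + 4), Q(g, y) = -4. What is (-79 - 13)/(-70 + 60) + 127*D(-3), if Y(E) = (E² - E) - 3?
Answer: -5531/20 ≈ -276.55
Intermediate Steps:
Y(E) = -3 + E² - E
D(W) = ¾ - W²/4 + W/4 (D(W) = (-3 + W² - W)/(-4) = (-3 + W² - W)*(-¼) = ¾ - W²/4 + W/4)
(-79 - 13)/(-70 + 60) + 127*D(-3) = (-79 - 13)/(-70 + 60) + 127*(¾ - ¼*(-3)² + (¼)*(-3)) = -92/(-10) + 127*(¾ - ¼*9 - ¾) = -92*(-⅒) + 127*(¾ - 9/4 - ¾) = 46/5 + 127*(-9/4) = 46/5 - 1143/4 = -5531/20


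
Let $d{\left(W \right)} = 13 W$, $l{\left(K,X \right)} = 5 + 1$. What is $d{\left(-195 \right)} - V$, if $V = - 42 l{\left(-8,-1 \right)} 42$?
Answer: $8049$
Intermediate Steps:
$l{\left(K,X \right)} = 6$
$V = -10584$ ($V = \left(-42\right) 6 \cdot 42 = \left(-252\right) 42 = -10584$)
$d{\left(-195 \right)} - V = 13 \left(-195\right) - -10584 = -2535 + 10584 = 8049$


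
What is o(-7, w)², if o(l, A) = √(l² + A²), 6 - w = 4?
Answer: 53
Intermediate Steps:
w = 2 (w = 6 - 1*4 = 6 - 4 = 2)
o(l, A) = √(A² + l²)
o(-7, w)² = (√(2² + (-7)²))² = (√(4 + 49))² = (√53)² = 53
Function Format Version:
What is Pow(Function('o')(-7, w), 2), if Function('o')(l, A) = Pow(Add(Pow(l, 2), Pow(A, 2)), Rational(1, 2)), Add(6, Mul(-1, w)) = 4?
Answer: 53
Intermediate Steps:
w = 2 (w = Add(6, Mul(-1, 4)) = Add(6, -4) = 2)
Function('o')(l, A) = Pow(Add(Pow(A, 2), Pow(l, 2)), Rational(1, 2))
Pow(Function('o')(-7, w), 2) = Pow(Pow(Add(Pow(2, 2), Pow(-7, 2)), Rational(1, 2)), 2) = Pow(Pow(Add(4, 49), Rational(1, 2)), 2) = Pow(Pow(53, Rational(1, 2)), 2) = 53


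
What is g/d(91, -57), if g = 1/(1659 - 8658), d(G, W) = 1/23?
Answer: -23/6999 ≈ -0.0032862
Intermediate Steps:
d(G, W) = 1/23
g = -1/6999 (g = 1/(-6999) = -1/6999 ≈ -0.00014288)
g/d(91, -57) = -1/(6999*1/23) = -1/6999*23 = -23/6999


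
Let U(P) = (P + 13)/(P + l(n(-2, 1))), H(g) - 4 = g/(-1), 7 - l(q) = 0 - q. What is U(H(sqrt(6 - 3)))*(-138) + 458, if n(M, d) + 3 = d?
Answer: 2504/13 - 184*sqrt(3)/13 ≈ 168.10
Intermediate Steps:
n(M, d) = -3 + d
l(q) = 7 + q (l(q) = 7 - (0 - q) = 7 - (-1)*q = 7 + q)
H(g) = 4 - g (H(g) = 4 + g/(-1) = 4 + g*(-1) = 4 - g)
U(P) = (13 + P)/(5 + P) (U(P) = (P + 13)/(P + (7 + (-3 + 1))) = (13 + P)/(P + (7 - 2)) = (13 + P)/(P + 5) = (13 + P)/(5 + P))
U(H(sqrt(6 - 3)))*(-138) + 458 = ((13 + (4 - sqrt(6 - 3)))/(5 + (4 - sqrt(6 - 3))))*(-138) + 458 = ((13 + (4 - sqrt(3)))/(5 + (4 - sqrt(3))))*(-138) + 458 = ((17 - sqrt(3))/(9 - sqrt(3)))*(-138) + 458 = -138*(17 - sqrt(3))/(9 - sqrt(3)) + 458 = 458 - 138*(17 - sqrt(3))/(9 - sqrt(3))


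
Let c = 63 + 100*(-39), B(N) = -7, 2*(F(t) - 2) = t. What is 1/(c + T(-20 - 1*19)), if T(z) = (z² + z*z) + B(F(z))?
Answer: -1/802 ≈ -0.0012469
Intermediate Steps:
F(t) = 2 + t/2
T(z) = -7 + 2*z² (T(z) = (z² + z*z) - 7 = (z² + z²) - 7 = 2*z² - 7 = -7 + 2*z²)
c = -3837 (c = 63 - 3900 = -3837)
1/(c + T(-20 - 1*19)) = 1/(-3837 + (-7 + 2*(-20 - 1*19)²)) = 1/(-3837 + (-7 + 2*(-20 - 19)²)) = 1/(-3837 + (-7 + 2*(-39)²)) = 1/(-3837 + (-7 + 2*1521)) = 1/(-3837 + (-7 + 3042)) = 1/(-3837 + 3035) = 1/(-802) = -1/802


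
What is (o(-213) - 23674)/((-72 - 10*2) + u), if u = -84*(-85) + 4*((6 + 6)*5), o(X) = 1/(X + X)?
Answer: -10085125/3104688 ≈ -3.2484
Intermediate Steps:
o(X) = 1/(2*X)
u = 7380 (u = 7140 + 4*(12*5) = 7140 + 4*60 = 7140 + 240 = 7380)
(o(-213) - 23674)/((-72 - 10*2) + u) = ((1/2)/(-213) - 23674)/((-72 - 10*2) + 7380) = ((1/2)*(-1/213) - 23674)/((-72 - 20) + 7380) = (-1/426 - 23674)/(-92 + 7380) = -10085125/426/7288 = -10085125/426*1/7288 = -10085125/3104688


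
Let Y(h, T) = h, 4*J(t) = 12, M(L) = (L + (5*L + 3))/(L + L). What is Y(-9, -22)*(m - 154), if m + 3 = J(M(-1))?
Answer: 1386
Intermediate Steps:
M(L) = (3 + 6*L)/(2*L) (M(L) = (L + (3 + 5*L))/((2*L)) = (3 + 6*L)*(1/(2*L)) = (3 + 6*L)/(2*L))
J(t) = 3 (J(t) = (¼)*12 = 3)
m = 0 (m = -3 + 3 = 0)
Y(-9, -22)*(m - 154) = -9*(0 - 154) = -9*(-154) = 1386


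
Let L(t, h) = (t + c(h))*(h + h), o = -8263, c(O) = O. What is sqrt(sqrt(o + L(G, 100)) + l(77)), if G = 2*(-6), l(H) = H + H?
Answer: sqrt(154 + sqrt(9337)) ≈ 15.831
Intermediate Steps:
l(H) = 2*H
G = -12
L(t, h) = 2*h*(h + t) (L(t, h) = (t + h)*(h + h) = (h + t)*(2*h) = 2*h*(h + t))
sqrt(sqrt(o + L(G, 100)) + l(77)) = sqrt(sqrt(-8263 + 2*100*(100 - 12)) + 2*77) = sqrt(sqrt(-8263 + 2*100*88) + 154) = sqrt(sqrt(-8263 + 17600) + 154) = sqrt(sqrt(9337) + 154) = sqrt(154 + sqrt(9337))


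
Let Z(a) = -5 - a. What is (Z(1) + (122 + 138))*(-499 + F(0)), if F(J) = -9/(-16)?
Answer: -1012825/8 ≈ -1.2660e+5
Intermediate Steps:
F(J) = 9/16 (F(J) = -9*(-1/16) = 9/16)
(Z(1) + (122 + 138))*(-499 + F(0)) = ((-5 - 1*1) + (122 + 138))*(-499 + 9/16) = ((-5 - 1) + 260)*(-7975/16) = (-6 + 260)*(-7975/16) = 254*(-7975/16) = -1012825/8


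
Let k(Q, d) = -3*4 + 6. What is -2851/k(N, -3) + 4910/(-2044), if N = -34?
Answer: 724748/1533 ≈ 472.76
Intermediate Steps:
k(Q, d) = -6 (k(Q, d) = -12 + 6 = -6)
-2851/k(N, -3) + 4910/(-2044) = -2851/(-6) + 4910/(-2044) = -2851*(-⅙) + 4910*(-1/2044) = 2851/6 - 2455/1022 = 724748/1533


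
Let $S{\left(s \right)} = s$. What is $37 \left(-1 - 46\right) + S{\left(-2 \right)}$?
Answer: $-1741$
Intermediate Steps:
$37 \left(-1 - 46\right) + S{\left(-2 \right)} = 37 \left(-1 - 46\right) - 2 = 37 \left(-47\right) - 2 = -1739 - 2 = -1741$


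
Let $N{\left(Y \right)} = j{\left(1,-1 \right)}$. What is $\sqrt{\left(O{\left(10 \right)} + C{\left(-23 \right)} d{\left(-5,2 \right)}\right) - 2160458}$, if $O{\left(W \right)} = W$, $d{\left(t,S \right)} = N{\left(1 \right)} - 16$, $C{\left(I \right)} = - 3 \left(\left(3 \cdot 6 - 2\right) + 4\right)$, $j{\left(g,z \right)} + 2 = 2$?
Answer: $8 i \sqrt{33742} \approx 1469.5 i$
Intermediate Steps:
$j{\left(g,z \right)} = 0$ ($j{\left(g,z \right)} = -2 + 2 = 0$)
$N{\left(Y \right)} = 0$
$C{\left(I \right)} = -60$ ($C{\left(I \right)} = - 3 \left(\left(18 - 2\right) + 4\right) = - 3 \left(16 + 4\right) = \left(-3\right) 20 = -60$)
$d{\left(t,S \right)} = -16$ ($d{\left(t,S \right)} = 0 - 16 = -16$)
$\sqrt{\left(O{\left(10 \right)} + C{\left(-23 \right)} d{\left(-5,2 \right)}\right) - 2160458} = \sqrt{\left(10 - -960\right) - 2160458} = \sqrt{\left(10 + 960\right) - 2160458} = \sqrt{970 - 2160458} = \sqrt{-2159488} = 8 i \sqrt{33742}$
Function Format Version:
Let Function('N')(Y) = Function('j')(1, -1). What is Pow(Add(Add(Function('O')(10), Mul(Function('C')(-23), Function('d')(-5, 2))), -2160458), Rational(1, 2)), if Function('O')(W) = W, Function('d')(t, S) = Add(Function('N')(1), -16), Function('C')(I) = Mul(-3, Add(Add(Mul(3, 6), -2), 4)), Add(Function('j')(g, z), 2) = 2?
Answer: Mul(8, I, Pow(33742, Rational(1, 2))) ≈ Mul(1469.5, I)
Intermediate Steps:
Function('j')(g, z) = 0 (Function('j')(g, z) = Add(-2, 2) = 0)
Function('N')(Y) = 0
Function('C')(I) = -60 (Function('C')(I) = Mul(-3, Add(Add(18, -2), 4)) = Mul(-3, Add(16, 4)) = Mul(-3, 20) = -60)
Function('d')(t, S) = -16 (Function('d')(t, S) = Add(0, -16) = -16)
Pow(Add(Add(Function('O')(10), Mul(Function('C')(-23), Function('d')(-5, 2))), -2160458), Rational(1, 2)) = Pow(Add(Add(10, Mul(-60, -16)), -2160458), Rational(1, 2)) = Pow(Add(Add(10, 960), -2160458), Rational(1, 2)) = Pow(Add(970, -2160458), Rational(1, 2)) = Pow(-2159488, Rational(1, 2)) = Mul(8, I, Pow(33742, Rational(1, 2)))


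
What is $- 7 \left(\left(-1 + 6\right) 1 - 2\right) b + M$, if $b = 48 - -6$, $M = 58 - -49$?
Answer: $-1027$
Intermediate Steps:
$M = 107$ ($M = 58 + 49 = 107$)
$b = 54$ ($b = 48 + 6 = 54$)
$- 7 \left(\left(-1 + 6\right) 1 - 2\right) b + M = - 7 \left(\left(-1 + 6\right) 1 - 2\right) 54 + 107 = - 7 \left(5 \cdot 1 - 2\right) 54 + 107 = - 7 \left(5 - 2\right) 54 + 107 = \left(-7\right) 3 \cdot 54 + 107 = \left(-21\right) 54 + 107 = -1134 + 107 = -1027$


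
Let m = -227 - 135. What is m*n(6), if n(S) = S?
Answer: -2172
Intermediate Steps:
m = -362
m*n(6) = -362*6 = -2172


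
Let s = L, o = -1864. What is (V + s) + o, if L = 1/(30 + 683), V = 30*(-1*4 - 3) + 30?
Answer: -1457371/713 ≈ -2044.0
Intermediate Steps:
V = -180 (V = 30*(-4 - 3) + 30 = 30*(-7) + 30 = -210 + 30 = -180)
L = 1/713 ≈ 0.0014025
s = 1/713 ≈ 0.0014025
(V + s) + o = (-180 + 1/713) - 1864 = -128339/713 - 1864 = -1457371/713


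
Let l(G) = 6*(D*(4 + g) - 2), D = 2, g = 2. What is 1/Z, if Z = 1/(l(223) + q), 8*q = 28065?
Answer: 28545/8 ≈ 3568.1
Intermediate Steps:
q = 28065/8 (q = (1/8)*28065 = 28065/8 ≈ 3508.1)
l(G) = 60 (l(G) = 6*(2*(4 + 2) - 2) = 6*(2*6 - 2) = 6*(12 - 2) = 6*10 = 60)
Z = 8/28545 (Z = 1/(60 + 28065/8) = 1/(28545/8) = 8/28545 ≈ 0.00028026)
1/Z = 1/(8/28545) = 28545/8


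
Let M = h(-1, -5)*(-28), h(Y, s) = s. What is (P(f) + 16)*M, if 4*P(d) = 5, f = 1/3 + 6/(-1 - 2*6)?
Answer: 2415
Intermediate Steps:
f = -5/39 (f = 1*(1/3) + 6/(-1 - 12) = 1/3 + 6/(-13) = 1/3 + 6*(-1/13) = 1/3 - 6/13 = -5/39 ≈ -0.12821)
P(d) = 5/4 (P(d) = (1/4)*5 = 5/4)
M = 140 (M = -5*(-28) = 140)
(P(f) + 16)*M = (5/4 + 16)*140 = (69/4)*140 = 2415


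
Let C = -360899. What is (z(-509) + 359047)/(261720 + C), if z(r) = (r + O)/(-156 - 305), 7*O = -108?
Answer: -1158648340/320050633 ≈ -3.6202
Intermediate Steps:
O = -108/7 (O = (⅐)*(-108) = -108/7 ≈ -15.429)
z(r) = 108/3227 - r/461 (z(r) = (r - 108/7)/(-156 - 305) = (-108/7 + r)/(-461) = (-108/7 + r)*(-1/461) = 108/3227 - r/461)
(z(-509) + 359047)/(261720 + C) = ((108/3227 - 1/461*(-509)) + 359047)/(261720 - 360899) = ((108/3227 + 509/461) + 359047)/(-99179) = (3671/3227 + 359047)*(-1/99179) = (1158648340/3227)*(-1/99179) = -1158648340/320050633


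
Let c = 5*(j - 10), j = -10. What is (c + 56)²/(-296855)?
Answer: -1936/296855 ≈ -0.0065217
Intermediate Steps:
c = -100 (c = 5*(-10 - 10) = 5*(-20) = -100)
(c + 56)²/(-296855) = (-100 + 56)²/(-296855) = (-44)²*(-1/296855) = 1936*(-1/296855) = -1936/296855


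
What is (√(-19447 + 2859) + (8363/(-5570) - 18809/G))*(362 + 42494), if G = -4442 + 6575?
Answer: -2627167276052/5940405 + 85712*I*√4147 ≈ -4.4225e+5 + 5.5196e+6*I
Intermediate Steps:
G = 2133
(√(-19447 + 2859) + (8363/(-5570) - 18809/G))*(362 + 42494) = (√(-19447 + 2859) + (8363/(-5570) - 18809/2133))*(362 + 42494) = (√(-16588) + (8363*(-1/5570) - 18809*1/2133))*42856 = (2*I*√4147 + (-8363/5570 - 18809/2133))*42856 = (2*I*√4147 - 122604409/11880810)*42856 = (-122604409/11880810 + 2*I*√4147)*42856 = -2627167276052/5940405 + 85712*I*√4147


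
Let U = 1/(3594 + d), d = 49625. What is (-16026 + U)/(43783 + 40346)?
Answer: -852887693/4477261251 ≈ -0.19049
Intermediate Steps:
U = 1/53219 (U = 1/(3594 + 49625) = 1/53219 ≈ 1.8790e-5)
(-16026 + U)/(43783 + 40346) = (-16026 + 1/53219)/(43783 + 40346) = -852887693/53219/84129 = -852887693/53219*1/84129 = -852887693/4477261251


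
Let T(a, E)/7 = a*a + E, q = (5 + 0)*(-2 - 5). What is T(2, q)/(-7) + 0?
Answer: 31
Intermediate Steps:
q = -35 (q = 5*(-7) = -35)
T(a, E) = 7*E + 7*a**2 (T(a, E) = 7*(a*a + E) = 7*(a**2 + E) = 7*(E + a**2) = 7*E + 7*a**2)
T(2, q)/(-7) + 0 = (7*(-35) + 7*2**2)/(-7) + 0 = (-245 + 7*4)*(-1/7) + 0 = (-245 + 28)*(-1/7) + 0 = -217*(-1/7) + 0 = 31 + 0 = 31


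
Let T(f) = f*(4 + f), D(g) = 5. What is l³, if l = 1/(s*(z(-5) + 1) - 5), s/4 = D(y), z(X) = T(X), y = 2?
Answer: 1/1520875 ≈ 6.5752e-7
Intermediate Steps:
z(X) = X*(4 + X)
s = 20 (s = 4*5 = 20)
l = 1/115 (l = 1/(20*(-5*(4 - 5) + 1) - 5) = 1/(20*(-5*(-1) + 1) - 5) = 1/(20*(5 + 1) - 5) = 1/(20*6 - 5) = 1/(120 - 5) = 1/115 ≈ 0.0086956)
l³ = (1/115)³ = 1/1520875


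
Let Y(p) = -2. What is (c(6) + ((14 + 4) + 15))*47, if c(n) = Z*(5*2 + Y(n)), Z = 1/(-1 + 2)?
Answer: 1927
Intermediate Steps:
Z = 1 (Z = 1/1 = 1)
c(n) = 8 (c(n) = 1*(5*2 - 2) = 1*(10 - 2) = 1*8 = 8)
(c(6) + ((14 + 4) + 15))*47 = (8 + ((14 + 4) + 15))*47 = (8 + (18 + 15))*47 = (8 + 33)*47 = 41*47 = 1927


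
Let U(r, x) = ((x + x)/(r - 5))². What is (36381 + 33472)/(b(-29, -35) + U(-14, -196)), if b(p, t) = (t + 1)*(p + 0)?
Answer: 25216933/509610 ≈ 49.483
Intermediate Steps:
b(p, t) = p*(1 + t) (b(p, t) = (1 + t)*p = p*(1 + t))
U(r, x) = 4*x²/(-5 + r)² (U(r, x) = ((2*x)/(-5 + r))² = (2*x/(-5 + r))² = 4*x²/(-5 + r)²)
(36381 + 33472)/(b(-29, -35) + U(-14, -196)) = (36381 + 33472)/(-29*(1 - 35) + 4*(-196)²/(-5 - 14)²) = 69853/(-29*(-34) + 4*38416/(-19)²) = 69853/(986 + 4*38416*(1/361)) = 69853/(986 + 153664/361) = 69853/(509610/361) = 69853*(361/509610) = 25216933/509610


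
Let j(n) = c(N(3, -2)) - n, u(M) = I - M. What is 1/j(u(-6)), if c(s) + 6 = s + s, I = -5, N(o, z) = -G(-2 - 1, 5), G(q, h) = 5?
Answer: -1/17 ≈ -0.058824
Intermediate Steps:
N(o, z) = -5 (N(o, z) = -1*5 = -5)
u(M) = -5 - M
c(s) = -6 + 2*s (c(s) = -6 + (s + s) = -6 + 2*s)
j(n) = -16 - n (j(n) = (-6 + 2*(-5)) - n = (-6 - 10) - n = -16 - n)
1/j(u(-6)) = 1/(-16 - (-5 - 1*(-6))) = 1/(-16 - (-5 + 6)) = 1/(-16 - 1*1) = 1/(-16 - 1) = 1/(-17) = -1/17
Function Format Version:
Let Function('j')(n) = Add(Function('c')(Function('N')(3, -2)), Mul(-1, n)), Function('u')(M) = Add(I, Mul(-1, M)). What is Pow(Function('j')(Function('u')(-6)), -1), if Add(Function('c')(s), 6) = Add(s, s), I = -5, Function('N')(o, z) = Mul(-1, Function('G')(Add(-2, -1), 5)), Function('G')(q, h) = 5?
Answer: Rational(-1, 17) ≈ -0.058824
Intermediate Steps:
Function('N')(o, z) = -5 (Function('N')(o, z) = Mul(-1, 5) = -5)
Function('u')(M) = Add(-5, Mul(-1, M))
Function('c')(s) = Add(-6, Mul(2, s)) (Function('c')(s) = Add(-6, Add(s, s)) = Add(-6, Mul(2, s)))
Function('j')(n) = Add(-16, Mul(-1, n)) (Function('j')(n) = Add(Add(-6, Mul(2, -5)), Mul(-1, n)) = Add(Add(-6, -10), Mul(-1, n)) = Add(-16, Mul(-1, n)))
Pow(Function('j')(Function('u')(-6)), -1) = Pow(Add(-16, Mul(-1, Add(-5, Mul(-1, -6)))), -1) = Pow(Add(-16, Mul(-1, Add(-5, 6))), -1) = Pow(Add(-16, Mul(-1, 1)), -1) = Pow(Add(-16, -1), -1) = Pow(-17, -1) = Rational(-1, 17)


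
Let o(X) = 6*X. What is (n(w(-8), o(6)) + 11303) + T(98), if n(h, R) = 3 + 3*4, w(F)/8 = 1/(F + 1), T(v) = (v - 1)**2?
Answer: 20727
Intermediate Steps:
T(v) = (-1 + v)**2
w(F) = 8/(1 + F) (w(F) = 8/(F + 1) = 8/(1 + F))
n(h, R) = 15 (n(h, R) = 3 + 12 = 15)
(n(w(-8), o(6)) + 11303) + T(98) = (15 + 11303) + (-1 + 98)**2 = 11318 + 97**2 = 11318 + 9409 = 20727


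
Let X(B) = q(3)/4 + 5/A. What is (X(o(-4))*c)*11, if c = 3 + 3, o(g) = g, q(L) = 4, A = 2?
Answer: 231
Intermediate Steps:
c = 6
X(B) = 7/2 (X(B) = 4/4 + 5/2 = 4*(1/4) + 5*(1/2) = 1 + 5/2 = 7/2)
(X(o(-4))*c)*11 = ((7/2)*6)*11 = 21*11 = 231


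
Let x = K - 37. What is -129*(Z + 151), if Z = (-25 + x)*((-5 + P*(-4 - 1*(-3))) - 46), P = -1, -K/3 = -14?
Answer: -148479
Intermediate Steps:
K = 42 (K = -3*(-14) = 42)
x = 5 (x = 42 - 37 = 5)
Z = 1000 (Z = (-25 + 5)*((-5 - (-4 - 1*(-3))) - 46) = -20*((-5 - (-4 + 3)) - 46) = -20*((-5 - 1*(-1)) - 46) = -20*((-5 + 1) - 46) = -20*(-4 - 46) = -20*(-50) = 1000)
-129*(Z + 151) = -129*(1000 + 151) = -129*1151 = -148479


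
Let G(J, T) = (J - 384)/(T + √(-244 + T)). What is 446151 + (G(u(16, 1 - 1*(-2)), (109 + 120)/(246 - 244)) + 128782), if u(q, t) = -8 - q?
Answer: 10149229961/17653 + 272*I*√518/17653 ≈ 5.7493e+5 + 0.35068*I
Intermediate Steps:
G(J, T) = (-384 + J)/(T + √(-244 + T))
446151 + (G(u(16, 1 - 1*(-2)), (109 + 120)/(246 - 244)) + 128782) = 446151 + ((-384 + (-8 - 1*16))/((109 + 120)/(246 - 244) + √(-244 + (109 + 120)/(246 - 244))) + 128782) = 446151 + ((-384 + (-8 - 16))/(229/2 + √(-244 + 229/2)) + 128782) = 446151 + ((-384 - 24)/(229*(½) + √(-244 + 229*(½))) + 128782) = 446151 + (-408/(229/2 + √(-244 + 229/2)) + 128782) = 446151 + (-408/(229/2 + √(-259/2)) + 128782) = 446151 + (-408/(229/2 + I*√518/2) + 128782) = 446151 + (128782 - 408/(229/2 + I*√518/2)) = 574933 - 408/(229/2 + I*√518/2)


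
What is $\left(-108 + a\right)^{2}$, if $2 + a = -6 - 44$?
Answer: $25600$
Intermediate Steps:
$a = -52$ ($a = -2 - 50 = -52$)
$\left(-108 + a\right)^{2} = \left(-108 - 52\right)^{2} = \left(-160\right)^{2} = 25600$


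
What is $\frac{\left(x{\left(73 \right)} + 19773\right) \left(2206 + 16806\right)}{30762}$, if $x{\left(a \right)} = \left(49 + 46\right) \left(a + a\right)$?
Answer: $\frac{319810358}{15381} \approx 20793.0$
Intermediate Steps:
$x{\left(a \right)} = 190 a$ ($x{\left(a \right)} = 95 \cdot 2 a = 190 a$)
$\frac{\left(x{\left(73 \right)} + 19773\right) \left(2206 + 16806\right)}{30762} = \frac{\left(190 \cdot 73 + 19773\right) \left(2206 + 16806\right)}{30762} = \left(13870 + 19773\right) 19012 \cdot \frac{1}{30762} = 33643 \cdot 19012 \cdot \frac{1}{30762} = 639620716 \cdot \frac{1}{30762} = \frac{319810358}{15381}$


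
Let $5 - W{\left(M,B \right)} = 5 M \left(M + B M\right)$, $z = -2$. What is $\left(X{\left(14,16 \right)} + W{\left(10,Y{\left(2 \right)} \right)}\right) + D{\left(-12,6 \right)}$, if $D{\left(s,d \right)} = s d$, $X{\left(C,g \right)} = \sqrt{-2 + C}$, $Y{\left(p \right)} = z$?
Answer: $433 + 2 \sqrt{3} \approx 436.46$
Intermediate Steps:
$Y{\left(p \right)} = -2$
$W{\left(M,B \right)} = 5 - 5 M \left(M + B M\right)$
$D{\left(s,d \right)} = d s$
$\left(X{\left(14,16 \right)} + W{\left(10,Y{\left(2 \right)} \right)}\right) + D{\left(-12,6 \right)} = \left(\sqrt{-2 + 14} - \left(-5 - 500\right)\right) + 6 \left(-12\right) = \left(\sqrt{12} - \left(495 - 1000\right)\right) - 72 = \left(2 \sqrt{3} + \left(5 - 500 + 1000\right)\right) - 72 = \left(2 \sqrt{3} + 505\right) - 72 = \left(505 + 2 \sqrt{3}\right) - 72 = 433 + 2 \sqrt{3}$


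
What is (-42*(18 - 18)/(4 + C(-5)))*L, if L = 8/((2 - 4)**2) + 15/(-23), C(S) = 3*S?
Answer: 0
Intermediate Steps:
L = 31/23 (L = 8/((-2)**2) + 15*(-1/23) = 8/4 - 15/23 = 8*(1/4) - 15/23 = 2 - 15/23 = 31/23 ≈ 1.3478)
(-42*(18 - 18)/(4 + C(-5)))*L = -42*(18 - 18)/(4 + 3*(-5))*(31/23) = -0/(4 - 15)*(31/23) = -0/(-11)*(31/23) = -0*(-1)/11*(31/23) = -42*0*(31/23) = 0*(31/23) = 0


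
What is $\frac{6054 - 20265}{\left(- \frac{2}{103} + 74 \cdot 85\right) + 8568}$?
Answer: $- \frac{487911}{510124} \approx -0.95646$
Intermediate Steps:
$\frac{6054 - 20265}{\left(- \frac{2}{103} + 74 \cdot 85\right) + 8568} = - \frac{14211}{\left(\left(-2\right) \frac{1}{103} + 6290\right) + 8568} = - \frac{14211}{\left(- \frac{2}{103} + 6290\right) + 8568} = - \frac{14211}{\frac{647868}{103} + 8568} = - \frac{14211}{\frac{1530372}{103}} = \left(-14211\right) \frac{103}{1530372} = - \frac{487911}{510124}$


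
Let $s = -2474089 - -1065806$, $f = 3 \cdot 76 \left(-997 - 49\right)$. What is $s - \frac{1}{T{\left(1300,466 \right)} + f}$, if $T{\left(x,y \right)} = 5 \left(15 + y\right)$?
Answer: $- \frac{332471675488}{236083} \approx -1.4083 \cdot 10^{6}$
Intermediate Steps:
$f = -238488$ ($f = 228 \left(-1046\right) = -238488$)
$T{\left(x,y \right)} = 75 + 5 y$
$s = -1408283$ ($s = -2474089 + 1065806 = -1408283$)
$s - \frac{1}{T{\left(1300,466 \right)} + f} = -1408283 - \frac{1}{\left(75 + 5 \cdot 466\right) - 238488} = -1408283 - \frac{1}{\left(75 + 2330\right) - 238488} = -1408283 - \frac{1}{2405 - 238488} = -1408283 - \frac{1}{-236083} = -1408283 - - \frac{1}{236083} = -1408283 + \frac{1}{236083} = - \frac{332471675488}{236083}$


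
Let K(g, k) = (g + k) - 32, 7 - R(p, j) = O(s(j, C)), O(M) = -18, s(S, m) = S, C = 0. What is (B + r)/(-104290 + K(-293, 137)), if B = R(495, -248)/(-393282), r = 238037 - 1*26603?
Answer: -83153186363/41089316796 ≈ -2.0237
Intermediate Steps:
R(p, j) = 25 (R(p, j) = 7 - 1*(-18) = 7 + 18 = 25)
K(g, k) = -32 + g + k
r = 211434 (r = 238037 - 26603 = 211434)
B = -25/393282 (B = 25/(-393282) = 25*(-1/393282) = -25/393282 ≈ -6.3568e-5)
(B + r)/(-104290 + K(-293, 137)) = (-25/393282 + 211434)/(-104290 + (-32 - 293 + 137)) = 83153186363/(393282*(-104290 - 188)) = (83153186363/393282)/(-104478) = (83153186363/393282)*(-1/104478) = -83153186363/41089316796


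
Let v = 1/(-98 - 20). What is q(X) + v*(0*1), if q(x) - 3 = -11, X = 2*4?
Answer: -8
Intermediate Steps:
X = 8
q(x) = -8 (q(x) = 3 - 11 = -8)
v = -1/118 (v = 1/(-118) = -1/118 ≈ -0.0084746)
q(X) + v*(0*1) = -8 - 0 = -8 - 1/118*0 = -8 + 0 = -8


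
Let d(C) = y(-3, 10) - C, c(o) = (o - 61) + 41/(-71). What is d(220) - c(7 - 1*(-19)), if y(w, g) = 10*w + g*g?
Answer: -8124/71 ≈ -114.42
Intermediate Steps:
y(w, g) = g**2 + 10*w (y(w, g) = 10*w + g**2 = g**2 + 10*w)
c(o) = -4372/71 + o (c(o) = (-61 + o) + 41*(-1/71) = (-61 + o) - 41/71 = -4372/71 + o)
d(C) = 70 - C (d(C) = (10**2 + 10*(-3)) - C = (100 - 30) - C = 70 - C)
d(220) - c(7 - 1*(-19)) = (70 - 1*220) - (-4372/71 + (7 - 1*(-19))) = (70 - 220) - (-4372/71 + (7 + 19)) = -150 - (-4372/71 + 26) = -150 - 1*(-2526/71) = -150 + 2526/71 = -8124/71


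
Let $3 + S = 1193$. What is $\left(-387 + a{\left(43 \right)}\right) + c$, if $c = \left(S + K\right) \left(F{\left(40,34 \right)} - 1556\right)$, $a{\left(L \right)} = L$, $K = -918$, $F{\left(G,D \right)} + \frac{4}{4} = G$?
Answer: $-412968$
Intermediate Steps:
$S = 1190$ ($S = -3 + 1193 = 1190$)
$F{\left(G,D \right)} = -1 + G$
$c = -412624$ ($c = \left(1190 - 918\right) \left(\left(-1 + 40\right) - 1556\right) = 272 \left(39 - 1556\right) = 272 \left(-1517\right) = -412624$)
$\left(-387 + a{\left(43 \right)}\right) + c = \left(-387 + 43\right) - 412624 = -344 - 412624 = -412968$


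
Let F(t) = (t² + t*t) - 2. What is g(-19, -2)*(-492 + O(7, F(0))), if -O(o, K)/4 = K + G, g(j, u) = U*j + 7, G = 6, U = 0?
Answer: -3556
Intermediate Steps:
F(t) = -2 + 2*t² (F(t) = (t² + t²) - 2 = 2*t² - 2 = -2 + 2*t²)
g(j, u) = 7 (g(j, u) = 0*j + 7 = 0 + 7 = 7)
O(o, K) = -24 - 4*K (O(o, K) = -4*(K + 6) = -4*(6 + K) = -24 - 4*K)
g(-19, -2)*(-492 + O(7, F(0))) = 7*(-492 + (-24 - 4*(-2 + 2*0²))) = 7*(-492 + (-24 - 4*(-2 + 2*0))) = 7*(-492 + (-24 - 4*(-2 + 0))) = 7*(-492 + (-24 - 4*(-2))) = 7*(-492 + (-24 + 8)) = 7*(-492 - 16) = 7*(-508) = -3556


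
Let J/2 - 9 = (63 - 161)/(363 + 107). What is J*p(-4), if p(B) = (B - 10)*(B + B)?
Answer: 462784/235 ≈ 1969.3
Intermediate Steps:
J = 4132/235 (J = 18 + 2*((63 - 161)/(363 + 107)) = 18 + 2*(-98/470) = 18 + 2*(-98*1/470) = 18 + 2*(-49/235) = 18 - 98/235 = 4132/235 ≈ 17.583)
p(B) = 2*B*(-10 + B) (p(B) = (-10 + B)*(2*B) = 2*B*(-10 + B))
J*p(-4) = 4132*(2*(-4)*(-10 - 4))/235 = 4132*(2*(-4)*(-14))/235 = (4132/235)*112 = 462784/235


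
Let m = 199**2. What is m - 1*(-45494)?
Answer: 85095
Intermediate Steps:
m = 39601
m - 1*(-45494) = 39601 - 1*(-45494) = 39601 + 45494 = 85095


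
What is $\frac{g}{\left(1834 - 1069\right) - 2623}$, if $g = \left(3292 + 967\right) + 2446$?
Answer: $- \frac{6705}{1858} \approx -3.6087$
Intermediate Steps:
$g = 6705$ ($g = 4259 + 2446 = 6705$)
$\frac{g}{\left(1834 - 1069\right) - 2623} = \frac{6705}{\left(1834 - 1069\right) - 2623} = \frac{6705}{765 - 2623} = \frac{6705}{-1858} = 6705 \left(- \frac{1}{1858}\right) = - \frac{6705}{1858}$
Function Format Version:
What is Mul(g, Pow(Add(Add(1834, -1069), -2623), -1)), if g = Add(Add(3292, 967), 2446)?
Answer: Rational(-6705, 1858) ≈ -3.6087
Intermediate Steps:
g = 6705 (g = Add(4259, 2446) = 6705)
Mul(g, Pow(Add(Add(1834, -1069), -2623), -1)) = Mul(6705, Pow(Add(Add(1834, -1069), -2623), -1)) = Mul(6705, Pow(Add(765, -2623), -1)) = Mul(6705, Pow(-1858, -1)) = Mul(6705, Rational(-1, 1858)) = Rational(-6705, 1858)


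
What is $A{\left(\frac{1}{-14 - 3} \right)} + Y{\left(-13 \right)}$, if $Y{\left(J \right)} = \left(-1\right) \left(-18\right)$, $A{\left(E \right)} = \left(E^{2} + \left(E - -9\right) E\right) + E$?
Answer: $\frac{5034}{289} \approx 17.419$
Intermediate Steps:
$A{\left(E \right)} = E + E^{2} + E \left(9 + E\right)$ ($A{\left(E \right)} = \left(E^{2} + \left(E + 9\right) E\right) + E = \left(E^{2} + \left(9 + E\right) E\right) + E = \left(E^{2} + E \left(9 + E\right)\right) + E = E + E^{2} + E \left(9 + E\right)$)
$Y{\left(J \right)} = 18$
$A{\left(\frac{1}{-14 - 3} \right)} + Y{\left(-13 \right)} = \frac{2 \left(5 + \frac{1}{-14 - 3}\right)}{-14 - 3} + 18 = \frac{2 \left(5 + \frac{1}{-17}\right)}{-17} + 18 = 2 \left(- \frac{1}{17}\right) \left(5 - \frac{1}{17}\right) + 18 = 2 \left(- \frac{1}{17}\right) \frac{84}{17} + 18 = - \frac{168}{289} + 18 = \frac{5034}{289}$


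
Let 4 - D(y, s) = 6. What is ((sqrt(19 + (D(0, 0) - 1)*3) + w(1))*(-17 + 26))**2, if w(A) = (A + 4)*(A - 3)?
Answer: 8910 - 1620*sqrt(10) ≈ 3787.1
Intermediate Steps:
D(y, s) = -2 (D(y, s) = 4 - 1*6 = 4 - 6 = -2)
w(A) = (-3 + A)*(4 + A) (w(A) = (4 + A)*(-3 + A) = (-3 + A)*(4 + A))
((sqrt(19 + (D(0, 0) - 1)*3) + w(1))*(-17 + 26))**2 = ((sqrt(19 + (-2 - 1)*3) + (-12 + 1 + 1**2))*(-17 + 26))**2 = ((sqrt(19 - 3*3) + (-12 + 1 + 1))*9)**2 = ((sqrt(19 - 9) - 10)*9)**2 = ((sqrt(10) - 10)*9)**2 = ((-10 + sqrt(10))*9)**2 = (-90 + 9*sqrt(10))**2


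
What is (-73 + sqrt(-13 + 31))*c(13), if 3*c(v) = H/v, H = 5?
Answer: -365/39 + 5*sqrt(2)/13 ≈ -8.8150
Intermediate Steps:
c(v) = 5/(3*v) (c(v) = (5/v)/3 = 5/(3*v))
(-73 + sqrt(-13 + 31))*c(13) = (-73 + sqrt(-13 + 31))*((5/3)/13) = (-73 + sqrt(18))*((5/3)*(1/13)) = (-73 + 3*sqrt(2))*(5/39) = -365/39 + 5*sqrt(2)/13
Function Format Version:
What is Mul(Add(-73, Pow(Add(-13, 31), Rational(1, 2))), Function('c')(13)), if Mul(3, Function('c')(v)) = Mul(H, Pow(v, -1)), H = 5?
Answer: Add(Rational(-365, 39), Mul(Rational(5, 13), Pow(2, Rational(1, 2)))) ≈ -8.8150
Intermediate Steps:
Function('c')(v) = Mul(Rational(5, 3), Pow(v, -1)) (Function('c')(v) = Mul(Rational(1, 3), Mul(5, Pow(v, -1))) = Mul(Rational(5, 3), Pow(v, -1)))
Mul(Add(-73, Pow(Add(-13, 31), Rational(1, 2))), Function('c')(13)) = Mul(Add(-73, Pow(Add(-13, 31), Rational(1, 2))), Mul(Rational(5, 3), Pow(13, -1))) = Mul(Add(-73, Pow(18, Rational(1, 2))), Mul(Rational(5, 3), Rational(1, 13))) = Mul(Add(-73, Mul(3, Pow(2, Rational(1, 2)))), Rational(5, 39)) = Add(Rational(-365, 39), Mul(Rational(5, 13), Pow(2, Rational(1, 2))))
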